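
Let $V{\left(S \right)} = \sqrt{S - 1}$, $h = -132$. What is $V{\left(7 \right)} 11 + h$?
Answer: $-132 + 11 \sqrt{6} \approx -105.06$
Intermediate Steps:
$V{\left(S \right)} = \sqrt{-1 + S}$
$V{\left(7 \right)} 11 + h = \sqrt{-1 + 7} \cdot 11 - 132 = \sqrt{6} \cdot 11 - 132 = 11 \sqrt{6} - 132 = -132 + 11 \sqrt{6}$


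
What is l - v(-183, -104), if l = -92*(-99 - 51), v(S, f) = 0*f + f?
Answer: 13904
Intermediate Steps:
v(S, f) = f (v(S, f) = 0 + f = f)
l = 13800 (l = -92*(-150) = 13800)
l - v(-183, -104) = 13800 - 1*(-104) = 13800 + 104 = 13904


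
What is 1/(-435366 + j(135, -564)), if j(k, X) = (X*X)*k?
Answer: 1/42507594 ≈ 2.3525e-8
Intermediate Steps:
j(k, X) = k*X**2 (j(k, X) = X**2*k = k*X**2)
1/(-435366 + j(135, -564)) = 1/(-435366 + 135*(-564)**2) = 1/(-435366 + 135*318096) = 1/(-435366 + 42942960) = 1/42507594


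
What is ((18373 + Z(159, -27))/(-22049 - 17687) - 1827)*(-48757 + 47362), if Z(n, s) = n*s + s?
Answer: 101293356375/39736 ≈ 2.5492e+6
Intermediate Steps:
Z(n, s) = s + n*s
((18373 + Z(159, -27))/(-22049 - 17687) - 1827)*(-48757 + 47362) = ((18373 - 27*(1 + 159))/(-22049 - 17687) - 1827)*(-48757 + 47362) = ((18373 - 27*160)/(-39736) - 1827)*(-1395) = ((18373 - 4320)*(-1/39736) - 1827)*(-1395) = (14053*(-1/39736) - 1827)*(-1395) = (-14053/39736 - 1827)*(-1395) = -72611725/39736*(-1395) = 101293356375/39736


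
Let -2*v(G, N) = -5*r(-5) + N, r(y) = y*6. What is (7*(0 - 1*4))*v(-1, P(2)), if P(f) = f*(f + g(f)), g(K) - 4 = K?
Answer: 2324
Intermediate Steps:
r(y) = 6*y
g(K) = 4 + K
P(f) = f*(4 + 2*f) (P(f) = f*(f + (4 + f)) = f*(4 + 2*f))
v(G, N) = -75 - N/2 (v(G, N) = -(-30*(-5) + N)/2 = -(-5*(-30) + N)/2 = -(150 + N)/2 = -75 - N/2)
(7*(0 - 1*4))*v(-1, P(2)) = (7*(0 - 1*4))*(-75 - 2*(2 + 2)) = (7*(0 - 4))*(-75 - 2*4) = (7*(-4))*(-75 - 1/2*16) = -28*(-75 - 8) = -28*(-83) = 2324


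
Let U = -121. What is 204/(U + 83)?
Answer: -102/19 ≈ -5.3684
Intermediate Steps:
204/(U + 83) = 204/(-121 + 83) = 204/(-38) = -1/38*204 = -102/19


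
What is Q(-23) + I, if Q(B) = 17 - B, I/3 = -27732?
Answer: -83156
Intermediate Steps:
I = -83196 (I = 3*(-27732) = -83196)
Q(-23) + I = (17 - 1*(-23)) - 83196 = (17 + 23) - 83196 = 40 - 83196 = -83156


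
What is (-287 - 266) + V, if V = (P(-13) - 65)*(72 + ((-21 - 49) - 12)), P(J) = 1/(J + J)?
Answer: 1266/13 ≈ 97.385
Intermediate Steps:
P(J) = 1/(2*J)
V = 8455/13 (V = ((1/2)/(-13) - 65)*(72 + ((-21 - 49) - 12)) = ((1/2)*(-1/13) - 65)*(72 + (-70 - 12)) = (-1/26 - 65)*(72 - 82) = -1691/26*(-10) = 8455/13 ≈ 650.38)
(-287 - 266) + V = (-287 - 266) + 8455/13 = -553 + 8455/13 = 1266/13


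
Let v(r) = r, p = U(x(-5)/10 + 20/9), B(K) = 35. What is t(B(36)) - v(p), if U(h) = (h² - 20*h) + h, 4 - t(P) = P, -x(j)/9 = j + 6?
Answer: -61771/8100 ≈ -7.6261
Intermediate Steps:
x(j) = -54 - 9*j (x(j) = -9*(j + 6) = -9*(6 + j) = -54 - 9*j)
t(P) = 4 - P
U(h) = h² - 19*h
p = -189329/8100 (p = ((-54 - 9*(-5))/10 + 20/9)*(-19 + ((-54 - 9*(-5))/10 + 20/9)) = ((-54 + 45)*(⅒) + 20*(⅑))*(-19 + ((-54 + 45)*(⅒) + 20*(⅑))) = (-9*⅒ + 20/9)*(-19 + (-9*⅒ + 20/9)) = (-9/10 + 20/9)*(-19 + (-9/10 + 20/9)) = 119*(-19 + 119/90)/90 = (119/90)*(-1591/90) = -189329/8100 ≈ -23.374)
t(B(36)) - v(p) = (4 - 1*35) - 1*(-189329/8100) = (4 - 35) + 189329/8100 = -31 + 189329/8100 = -61771/8100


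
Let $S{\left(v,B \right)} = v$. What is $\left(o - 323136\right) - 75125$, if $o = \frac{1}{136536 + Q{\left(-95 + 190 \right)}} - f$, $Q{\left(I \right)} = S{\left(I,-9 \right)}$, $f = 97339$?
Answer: $- \frac{67714323599}{136631} \approx -4.956 \cdot 10^{5}$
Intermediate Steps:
$Q{\left(I \right)} = I$
$o = - \frac{13299524908}{136631}$ ($o = \frac{1}{136536 + \left(-95 + 190\right)} - 97339 = \frac{1}{136536 + 95} - 97339 = \frac{1}{136631} - 97339 = - \frac{13299524908}{136631} \approx -97339.0$)
$\left(o - 323136\right) - 75125 = \left(- \frac{13299524908}{136631} - 323136\right) - 75125 = - \frac{57449919724}{136631} - 75125 = - \frac{67714323599}{136631}$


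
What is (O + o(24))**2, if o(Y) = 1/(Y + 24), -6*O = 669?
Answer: 28633201/2304 ≈ 12428.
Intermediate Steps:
O = -223/2 (O = -1/6*669 = -223/2 ≈ -111.50)
o(Y) = 1/(24 + Y)
(O + o(24))**2 = (-223/2 + 1/(24 + 24))**2 = (-223/2 + 1/48)**2 = (-5351/48)**2 = 28633201/2304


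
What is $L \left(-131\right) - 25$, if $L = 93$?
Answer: $-12208$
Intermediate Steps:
$L \left(-131\right) - 25 = 93 \left(-131\right) - 25 = -12183 - 25 = -12208$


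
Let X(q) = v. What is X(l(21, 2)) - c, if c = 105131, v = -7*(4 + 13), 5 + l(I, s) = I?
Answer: -105250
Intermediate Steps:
l(I, s) = -5 + I
v = -119 (v = -7*17 = -119)
X(q) = -119
X(l(21, 2)) - c = -119 - 1*105131 = -119 - 105131 = -105250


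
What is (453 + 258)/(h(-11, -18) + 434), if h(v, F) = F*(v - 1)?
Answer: 711/650 ≈ 1.0938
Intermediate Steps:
h(v, F) = F*(-1 + v)
(453 + 258)/(h(-11, -18) + 434) = (453 + 258)/(-18*(-1 - 11) + 434) = 711/(-18*(-12) + 434) = 711/(216 + 434) = 711/650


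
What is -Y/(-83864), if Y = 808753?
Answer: 73523/7624 ≈ 9.6436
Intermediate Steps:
-Y/(-83864) = -1*808753/(-83864) = -808753*(-1/83864) = 73523/7624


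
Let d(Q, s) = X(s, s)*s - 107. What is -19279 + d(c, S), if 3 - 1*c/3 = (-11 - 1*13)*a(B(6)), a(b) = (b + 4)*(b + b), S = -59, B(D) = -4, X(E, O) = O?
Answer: -15905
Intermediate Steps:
a(b) = 2*b*(4 + b) (a(b) = (4 + b)*(2*b) = 2*b*(4 + b))
c = 9 (c = 9 - 3*(-11 - 1*13)*2*(-4)*(4 - 4) = 9 - 3*(-11 - 13)*2*(-4)*0 = 9 - (-72)*0 = 9 - 3*0 = 9 + 0 = 9)
d(Q, s) = -107 + s**2 (d(Q, s) = s*s - 107 = s**2 - 107 = -107 + s**2)
-19279 + d(c, S) = -19279 + (-107 + (-59)**2) = -19279 + (-107 + 3481) = -19279 + 3374 = -15905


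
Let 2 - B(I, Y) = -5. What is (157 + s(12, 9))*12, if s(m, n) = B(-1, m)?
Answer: 1968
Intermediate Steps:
B(I, Y) = 7 (B(I, Y) = 2 - 1*(-5) = 2 + 5 = 7)
s(m, n) = 7
(157 + s(12, 9))*12 = (157 + 7)*12 = 164*12 = 1968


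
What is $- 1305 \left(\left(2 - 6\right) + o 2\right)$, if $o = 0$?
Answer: $5220$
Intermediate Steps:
$- 1305 \left(\left(2 - 6\right) + o 2\right) = - 1305 \left(\left(2 - 6\right) + 0 \cdot 2\right) = - 1305 \left(\left(2 - 6\right) + 0\right) = - 1305 \left(-4 + 0\right) = \left(-1305\right) \left(-4\right) = 5220$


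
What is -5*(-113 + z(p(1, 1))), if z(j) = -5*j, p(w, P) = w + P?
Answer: 615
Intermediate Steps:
p(w, P) = P + w
-5*(-113 + z(p(1, 1))) = -5*(-113 - 5*(1 + 1)) = -5*(-113 - 5*2) = -5*(-113 - 10) = -5*(-123) = 615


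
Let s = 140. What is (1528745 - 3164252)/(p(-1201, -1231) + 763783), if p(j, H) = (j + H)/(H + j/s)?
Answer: -283827520287/132548006083 ≈ -2.1413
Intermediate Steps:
p(j, H) = (H + j)/(H + j/140) (p(j, H) = (j + H)/(H + j/140) = (H + j)/(H + j*(1/140)) = (H + j)/(H + j/140))
(1528745 - 3164252)/(p(-1201, -1231) + 763783) = (1528745 - 3164252)/(140*(-1231 - 1201)/(-1201 + 140*(-1231)) + 763783) = -1635507/(140*(-2432)/(-1201 - 172340) + 763783) = -1635507/(140*(-2432)/(-173541) + 763783) = -1635507/(140*(-1/173541)*(-2432) + 763783) = -1635507/(340480/173541 + 763783) = -1635507/132548006083/173541 = -1635507*173541/132548006083 = -283827520287/132548006083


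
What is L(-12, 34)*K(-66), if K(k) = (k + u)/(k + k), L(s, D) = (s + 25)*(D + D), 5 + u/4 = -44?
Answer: 57902/33 ≈ 1754.6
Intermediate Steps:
u = -196 (u = -20 + 4*(-44) = -20 - 176 = -196)
L(s, D) = 2*D*(25 + s) (L(s, D) = (25 + s)*(2*D) = 2*D*(25 + s))
K(k) = (-196 + k)/(2*k) (K(k) = (k - 196)/(k + k) = (-196 + k)/((2*k)) = (-196 + k)*(1/(2*k)) = (-196 + k)/(2*k))
L(-12, 34)*K(-66) = (2*34*(25 - 12))*((½)*(-196 - 66)/(-66)) = (2*34*13)*((½)*(-1/66)*(-262)) = 884*(131/66) = 57902/33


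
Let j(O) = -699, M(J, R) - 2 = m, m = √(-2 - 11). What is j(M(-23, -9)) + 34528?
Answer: 33829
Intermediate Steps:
m = I*√13 (m = √(-13) = I*√13 ≈ 3.6056*I)
M(J, R) = 2 + I*√13
j(M(-23, -9)) + 34528 = -699 + 34528 = 33829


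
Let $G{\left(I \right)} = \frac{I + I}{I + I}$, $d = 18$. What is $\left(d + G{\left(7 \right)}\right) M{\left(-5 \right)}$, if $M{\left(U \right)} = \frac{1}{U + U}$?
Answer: $- \frac{19}{10} \approx -1.9$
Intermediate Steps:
$G{\left(I \right)} = 1$ ($G{\left(I \right)} = \frac{2 I}{2 I} = 2 I \frac{1}{2 I} = 1$)
$M{\left(U \right)} = \frac{1}{2 U}$
$\left(d + G{\left(7 \right)}\right) M{\left(-5 \right)} = \left(18 + 1\right) \frac{1}{2 \left(-5\right)} = 19 \cdot \frac{1}{2} \left(- \frac{1}{5}\right) = 19 \left(- \frac{1}{10}\right) = - \frac{19}{10}$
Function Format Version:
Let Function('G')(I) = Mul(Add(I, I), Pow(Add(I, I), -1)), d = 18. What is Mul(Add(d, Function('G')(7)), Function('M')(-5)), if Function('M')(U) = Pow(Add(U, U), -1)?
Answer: Rational(-19, 10) ≈ -1.9000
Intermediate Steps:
Function('G')(I) = 1 (Function('G')(I) = Mul(Mul(2, I), Pow(Mul(2, I), -1)) = Mul(Mul(2, I), Mul(Rational(1, 2), Pow(I, -1))) = 1)
Function('M')(U) = Mul(Rational(1, 2), Pow(U, -1)) (Function('M')(U) = Pow(Mul(2, U), -1) = Mul(Rational(1, 2), Pow(U, -1)))
Mul(Add(d, Function('G')(7)), Function('M')(-5)) = Mul(Add(18, 1), Mul(Rational(1, 2), Pow(-5, -1))) = Mul(19, Mul(Rational(1, 2), Rational(-1, 5))) = Mul(19, Rational(-1, 10)) = Rational(-19, 10)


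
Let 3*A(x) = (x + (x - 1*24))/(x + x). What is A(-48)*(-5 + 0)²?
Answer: 125/12 ≈ 10.417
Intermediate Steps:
A(x) = (-24 + 2*x)/(6*x) (A(x) = ((x + (x - 1*24))/(x + x))/3 = ((x + (x - 24))/((2*x)))/3 = ((x + (-24 + x))*(1/(2*x)))/3 = ((-24 + 2*x)*(1/(2*x)))/3 = ((-24 + 2*x)/(2*x))/3 = (-24 + 2*x)/(6*x))
A(-48)*(-5 + 0)² = ((⅓)*(-12 - 48)/(-48))*(-5 + 0)² = ((⅓)*(-1/48)*(-60))*(-5)² = (5/12)*25 = 125/12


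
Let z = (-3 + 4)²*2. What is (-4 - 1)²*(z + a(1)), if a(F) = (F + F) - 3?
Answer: 25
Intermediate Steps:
a(F) = -3 + 2*F (a(F) = 2*F - 3 = -3 + 2*F)
z = 2 (z = 1²*2 = 1*2 = 2)
(-4 - 1)²*(z + a(1)) = (-4 - 1)²*(2 + (-3 + 2*1)) = (-5)²*(2 + (-3 + 2)) = 25*(2 - 1) = 25*1 = 25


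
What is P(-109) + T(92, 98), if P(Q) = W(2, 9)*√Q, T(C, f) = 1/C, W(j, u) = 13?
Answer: 1/92 + 13*I*√109 ≈ 0.01087 + 135.72*I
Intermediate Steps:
P(Q) = 13*√Q
P(-109) + T(92, 98) = 13*√(-109) + 1/92 = 13*(I*√109) + 1/92 = 13*I*√109 + 1/92 = 1/92 + 13*I*√109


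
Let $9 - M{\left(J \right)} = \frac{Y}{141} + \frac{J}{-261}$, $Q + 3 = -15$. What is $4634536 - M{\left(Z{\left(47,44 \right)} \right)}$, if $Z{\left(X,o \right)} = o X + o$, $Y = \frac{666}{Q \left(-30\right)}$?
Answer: $\frac{568516435523}{122670} \approx 4.6345 \cdot 10^{6}$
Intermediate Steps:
$Q = -18$ ($Q = -3 - 15 = -18$)
$Y = \frac{37}{30}$ ($Y = \frac{666}{\left(-18\right) \left(-30\right)} = \frac{666}{540} = 666 \cdot \frac{1}{540} = \frac{37}{30} \approx 1.2333$)
$Z{\left(X,o \right)} = o + X o$ ($Z{\left(X,o \right)} = X o + o = o + X o$)
$M{\left(J \right)} = \frac{38033}{4230} + \frac{J}{261}$ ($M{\left(J \right)} = 9 - \left(\frac{37}{30 \cdot 141} + \frac{J}{-261}\right) = 9 - \left(\frac{37}{30} \cdot \frac{1}{141} + J \left(- \frac{1}{261}\right)\right) = 9 - \left(\frac{37}{4230} - \frac{J}{261}\right) = 9 + \left(- \frac{37}{4230} + \frac{J}{261}\right) = \frac{38033}{4230} + \frac{J}{261}$)
$4634536 - M{\left(Z{\left(47,44 \right)} \right)} = 4634536 - \left(\frac{38033}{4230} + \frac{44 \left(1 + 47\right)}{261}\right) = 4634536 - \left(\frac{38033}{4230} + \frac{44 \cdot 48}{261}\right) = 4634536 - \left(\frac{38033}{4230} + \frac{1}{261} \cdot 2112\right) = 4634536 - \left(\frac{38033}{4230} + \frac{704}{87}\right) = 4634536 - \frac{2095597}{122670} = \frac{568516435523}{122670}$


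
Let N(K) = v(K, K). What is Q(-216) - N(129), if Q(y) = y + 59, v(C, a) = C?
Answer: -286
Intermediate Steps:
N(K) = K
Q(y) = 59 + y
Q(-216) - N(129) = (59 - 216) - 1*129 = -157 - 129 = -286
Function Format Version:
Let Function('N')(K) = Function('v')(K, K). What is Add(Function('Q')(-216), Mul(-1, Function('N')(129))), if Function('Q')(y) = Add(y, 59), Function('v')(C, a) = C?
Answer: -286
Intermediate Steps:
Function('N')(K) = K
Function('Q')(y) = Add(59, y)
Add(Function('Q')(-216), Mul(-1, Function('N')(129))) = Add(Add(59, -216), Mul(-1, 129)) = Add(-157, -129) = -286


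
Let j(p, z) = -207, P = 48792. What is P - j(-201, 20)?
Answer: 48999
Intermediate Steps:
P - j(-201, 20) = 48792 - 1*(-207) = 48792 + 207 = 48999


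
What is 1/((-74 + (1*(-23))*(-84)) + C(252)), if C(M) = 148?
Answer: 1/2006 ≈ 0.00049850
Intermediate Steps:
1/((-74 + (1*(-23))*(-84)) + C(252)) = 1/((-74 + (1*(-23))*(-84)) + 148) = 1/((-74 - 23*(-84)) + 148) = 1/((-74 + 1932) + 148) = 1/(1858 + 148) = 1/2006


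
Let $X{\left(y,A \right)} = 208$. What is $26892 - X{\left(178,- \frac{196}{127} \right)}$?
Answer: $26684$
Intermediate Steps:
$26892 - X{\left(178,- \frac{196}{127} \right)} = 26892 - 208 = 26684$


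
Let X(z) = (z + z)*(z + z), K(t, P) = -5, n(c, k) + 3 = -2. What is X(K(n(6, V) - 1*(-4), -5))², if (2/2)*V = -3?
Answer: 10000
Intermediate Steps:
V = -3
n(c, k) = -5 (n(c, k) = -3 - 2 = -5)
X(z) = 4*z² (X(z) = (2*z)*(2*z) = 4*z²)
X(K(n(6, V) - 1*(-4), -5))² = (4*(-5)²)² = (4*25)² = 100² = 10000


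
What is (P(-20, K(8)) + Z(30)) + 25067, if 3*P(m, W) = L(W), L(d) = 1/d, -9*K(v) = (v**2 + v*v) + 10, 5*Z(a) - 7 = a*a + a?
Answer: 5808507/230 ≈ 25254.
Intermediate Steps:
Z(a) = 7/5 + a/5 + a**2/5 (Z(a) = 7/5 + (a*a + a)/5 = 7/5 + (a**2 + a)/5 = 7/5 + (a + a**2)/5 = 7/5 + (a/5 + a**2/5) = 7/5 + a/5 + a**2/5)
K(v) = -10/9 - 2*v**2/9 (K(v) = -((v**2 + v*v) + 10)/9 = -((v**2 + v**2) + 10)/9 = -(2*v**2 + 10)/9 = -(10 + 2*v**2)/9 = -10/9 - 2*v**2/9)
P(m, W) = 1/(3*W)
(P(-20, K(8)) + Z(30)) + 25067 = (1/(3*(-10/9 - 2/9*8**2)) + (7/5 + (1/5)*30 + (1/5)*30**2)) + 25067 = (1/(3*(-10/9 - 2/9*64)) + (7/5 + 6 + (1/5)*900)) + 25067 = (1/(3*(-10/9 - 128/9)) + (7/5 + 6 + 180)) + 25067 = (1/(3*(-46/3)) + 937/5) + 25067 = ((1/3)*(-3/46) + 937/5) + 25067 = (-1/46 + 937/5) + 25067 = 43097/230 + 25067 = 5808507/230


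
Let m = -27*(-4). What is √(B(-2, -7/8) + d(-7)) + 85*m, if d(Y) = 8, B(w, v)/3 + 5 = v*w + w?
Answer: 9180 + I*√31/2 ≈ 9180.0 + 2.7839*I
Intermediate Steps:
B(w, v) = -15 + 3*w + 3*v*w (B(w, v) = -15 + 3*(v*w + w) = -15 + 3*(w + v*w) = -15 + (3*w + 3*v*w) = -15 + 3*w + 3*v*w)
m = 108
√(B(-2, -7/8) + d(-7)) + 85*m = √((-15 + 3*(-2) + 3*(-7/8)*(-2)) + 8) + 85*108 = √((-15 - 6 + 3*(-7*⅛)*(-2)) + 8) + 9180 = √((-15 - 6 + 3*(-7/8)*(-2)) + 8) + 9180 = √((-15 - 6 + 21/4) + 8) + 9180 = √(-63/4 + 8) + 9180 = √(-31/4) + 9180 = I*√31/2 + 9180 = 9180 + I*√31/2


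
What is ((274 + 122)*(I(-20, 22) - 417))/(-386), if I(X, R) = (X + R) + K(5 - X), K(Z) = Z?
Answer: 77220/193 ≈ 400.10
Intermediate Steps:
I(X, R) = 5 + R (I(X, R) = (X + R) + (5 - X) = (R + X) + (5 - X) = 5 + R)
((274 + 122)*(I(-20, 22) - 417))/(-386) = ((274 + 122)*((5 + 22) - 417))/(-386) = (396*(27 - 417))*(-1/386) = (396*(-390))*(-1/386) = -154440*(-1/386) = 77220/193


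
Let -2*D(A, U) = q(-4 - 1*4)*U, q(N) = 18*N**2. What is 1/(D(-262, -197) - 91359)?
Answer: 1/22113 ≈ 4.5222e-5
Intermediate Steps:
D(A, U) = -576*U (D(A, U) = -18*(-4 - 1*4)**2*U/2 = -18*(-4 - 4)**2*U/2 = -18*(-8)**2*U/2 = -18*64*U/2 = -576*U)
1/(D(-262, -197) - 91359) = 1/(-576*(-197) - 91359) = 1/(113472 - 91359) = 1/22113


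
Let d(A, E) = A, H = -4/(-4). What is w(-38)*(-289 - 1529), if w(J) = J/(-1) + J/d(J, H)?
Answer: -70902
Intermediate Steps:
H = 1 (H = -4*(-1/4) = 1)
w(J) = 1 - J (w(J) = J/(-1) + J/J = J*(-1) + 1 = -J + 1 = 1 - J)
w(-38)*(-289 - 1529) = (1 - 1*(-38))*(-289 - 1529) = (1 + 38)*(-1818) = 39*(-1818) = -70902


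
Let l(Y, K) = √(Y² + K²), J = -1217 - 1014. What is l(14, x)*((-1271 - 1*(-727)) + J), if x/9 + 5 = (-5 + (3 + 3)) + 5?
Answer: -2775*√277 ≈ -46185.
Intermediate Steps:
J = -2231
x = 9 (x = -45 + 9*((-5 + (3 + 3)) + 5) = -45 + 9*((-5 + 6) + 5) = -45 + 9*(1 + 5) = -45 + 9*6 = -45 + 54 = 9)
l(Y, K) = √(K² + Y²)
l(14, x)*((-1271 - 1*(-727)) + J) = √(9² + 14²)*((-1271 - 1*(-727)) - 2231) = √(81 + 196)*((-1271 + 727) - 2231) = √277*(-544 - 2231) = √277*(-2775) = -2775*√277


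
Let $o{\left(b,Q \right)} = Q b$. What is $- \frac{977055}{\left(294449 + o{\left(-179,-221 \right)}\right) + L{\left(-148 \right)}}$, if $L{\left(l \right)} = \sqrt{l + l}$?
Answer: $- \frac{8158604661}{2789033609} + \frac{195411 i \sqrt{74}}{11156134436} \approx -2.9252 + 0.00015068 i$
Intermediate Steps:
$L{\left(l \right)} = \sqrt{2} \sqrt{l}$ ($L{\left(l \right)} = \sqrt{2 l} = \sqrt{2} \sqrt{l}$)
$- \frac{977055}{\left(294449 + o{\left(-179,-221 \right)}\right) + L{\left(-148 \right)}} = - \frac{977055}{\left(294449 - -39559\right) + \sqrt{2} \sqrt{-148}} = - \frac{977055}{\left(294449 + 39559\right) + \sqrt{2} \cdot 2 i \sqrt{37}} = - \frac{977055}{334008 + 2 i \sqrt{74}}$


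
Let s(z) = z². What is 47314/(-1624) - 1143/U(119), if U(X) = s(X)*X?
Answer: -5695247797/195478444 ≈ -29.135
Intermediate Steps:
U(X) = X³ (U(X) = X²*X = X³)
47314/(-1624) - 1143/U(119) = 47314/(-1624) - 1143/(119³) = 47314*(-1/1624) - 1143/1685159 = -23657/812 - 1143*1/1685159 = -23657/812 - 1143/1685159 = -5695247797/195478444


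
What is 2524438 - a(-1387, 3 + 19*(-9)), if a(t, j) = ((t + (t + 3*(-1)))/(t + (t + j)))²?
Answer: 21849922073703/8655364 ≈ 2.5244e+6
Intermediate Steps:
a(t, j) = (-3 + 2*t)²/(j + 2*t)² (a(t, j) = ((t + (t - 3))/(t + (j + t)))² = ((t + (-3 + t))/(j + 2*t))² = ((-3 + 2*t)/(j + 2*t))² = (-3 + 2*t)²/(j + 2*t)²)
2524438 - a(-1387, 3 + 19*(-9)) = 2524438 - (-3 + 2*(-1387))²/((3 + 19*(-9)) + 2*(-1387))² = 2524438 - (-3 - 2774)²/((3 - 171) - 2774)² = 2524438 - (-2777)²/(-168 - 2774)² = 2524438 - 7711729/(-2942)² = 2524438 - 7711729/8655364 = 21849922073703/8655364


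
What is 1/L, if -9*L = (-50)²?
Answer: -9/2500 ≈ -0.0036000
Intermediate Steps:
L = -2500/9 (L = -⅑*(-50)² = -⅑*2500 = -2500/9 ≈ -277.78)
1/L = 1/(-2500/9) = -9/2500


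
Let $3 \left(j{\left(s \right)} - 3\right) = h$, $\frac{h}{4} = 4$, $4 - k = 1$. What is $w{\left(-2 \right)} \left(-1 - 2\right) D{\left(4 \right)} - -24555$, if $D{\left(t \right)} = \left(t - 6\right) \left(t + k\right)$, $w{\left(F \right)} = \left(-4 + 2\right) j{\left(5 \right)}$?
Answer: $23855$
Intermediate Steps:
$k = 3$ ($k = 4 - 1 = 3$)
$h = 16$ ($h = 4 \cdot 4 = 16$)
$j{\left(s \right)} = \frac{25}{3}$ ($j{\left(s \right)} = 3 + \frac{1}{3} \cdot 16 = 3 + \frac{16}{3} = \frac{25}{3}$)
$w{\left(F \right)} = - \frac{50}{3}$ ($w{\left(F \right)} = \left(-4 + 2\right) \frac{25}{3} = \left(-2\right) \frac{25}{3} = - \frac{50}{3}$)
$D{\left(t \right)} = \left(-6 + t\right) \left(3 + t\right)$ ($D{\left(t \right)} = \left(t - 6\right) \left(t + 3\right) = \left(-6 + t\right) \left(3 + t\right)$)
$w{\left(-2 \right)} \left(-1 - 2\right) D{\left(4 \right)} - -24555 = - \frac{50 \left(-1 - 2\right)}{3} \left(-18 + 4^{2} - 12\right) - -24555 = \left(- \frac{50}{3}\right) \left(-3\right) \left(-18 + 16 - 12\right) + 24555 = 50 \left(-14\right) + 24555 = -700 + 24555 = 23855$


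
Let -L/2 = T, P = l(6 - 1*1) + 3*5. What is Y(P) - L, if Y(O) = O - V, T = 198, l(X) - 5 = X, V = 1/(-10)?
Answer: 4211/10 ≈ 421.10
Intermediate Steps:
V = -⅒ ≈ -0.10000
l(X) = 5 + X
P = 25 (P = (5 + (6 - 1*1)) + 3*5 = (5 + (6 - 1)) + 15 = (5 + 5) + 15 = 10 + 15 = 25)
L = -396 (L = -2*198 = -396)
Y(O) = ⅒ + O (Y(O) = O - 1*(-⅒) = O + ⅒ = ⅒ + O)
Y(P) - L = (⅒ + 25) - 1*(-396) = 251/10 + 396 = 4211/10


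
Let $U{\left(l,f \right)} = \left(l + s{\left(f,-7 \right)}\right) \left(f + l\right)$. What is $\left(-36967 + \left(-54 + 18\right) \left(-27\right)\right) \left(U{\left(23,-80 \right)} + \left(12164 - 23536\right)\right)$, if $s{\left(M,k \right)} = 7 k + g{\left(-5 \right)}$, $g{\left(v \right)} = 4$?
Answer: $364197410$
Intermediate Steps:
$s{\left(M,k \right)} = 4 + 7 k$ ($s{\left(M,k \right)} = 7 k + 4 = 4 + 7 k$)
$U{\left(l,f \right)} = \left(-45 + l\right) \left(f + l\right)$ ($U{\left(l,f \right)} = \left(l + \left(4 + 7 \left(-7\right)\right)\right) \left(f + l\right) = \left(l + \left(4 - 49\right)\right) \left(f + l\right) = \left(l - 45\right) \left(f + l\right) = \left(-45 + l\right) \left(f + l\right)$)
$\left(-36967 + \left(-54 + 18\right) \left(-27\right)\right) \left(U{\left(23,-80 \right)} + \left(12164 - 23536\right)\right) = \left(-36967 + \left(-54 + 18\right) \left(-27\right)\right) \left(\left(23^{2} - -3600 - 1035 - 1840\right) + \left(12164 - 23536\right)\right) = \left(-36967 - -972\right) \left(\left(529 + 3600 - 1035 - 1840\right) - 11372\right) = \left(-36967 + 972\right) \left(1254 - 11372\right) = \left(-35995\right) \left(-10118\right) = 364197410$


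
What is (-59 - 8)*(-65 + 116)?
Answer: -3417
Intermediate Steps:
(-59 - 8)*(-65 + 116) = -67*51 = -3417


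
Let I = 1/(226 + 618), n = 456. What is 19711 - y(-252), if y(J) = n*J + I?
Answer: 113621811/844 ≈ 1.3462e+5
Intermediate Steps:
I = 1/844 ≈ 0.0011848
y(J) = 1/844 + 456*J (y(J) = 456*J + 1/844 = 1/844 + 456*J)
19711 - y(-252) = 19711 - (1/844 + 456*(-252)) = 19711 - (1/844 - 114912) = 19711 - 1*(-96985727/844) = 19711 + 96985727/844 = 113621811/844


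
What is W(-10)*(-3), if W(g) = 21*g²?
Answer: -6300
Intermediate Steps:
W(-10)*(-3) = (21*(-10)²)*(-3) = (21*100)*(-3) = 2100*(-3) = -6300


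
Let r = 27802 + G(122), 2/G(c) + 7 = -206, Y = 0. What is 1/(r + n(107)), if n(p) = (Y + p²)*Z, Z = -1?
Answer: 213/3483187 ≈ 6.1151e-5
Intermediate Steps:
G(c) = -2/213 (G(c) = 2/(-7 - 206) = 2/(-213) = 2*(-1/213) = -2/213)
n(p) = -p² (n(p) = (0 + p²)*(-1) = p²*(-1) = -p²)
r = 5921824/213 (r = 27802 - 2/213 = 5921824/213 ≈ 27802.)
1/(r + n(107)) = 1/(5921824/213 - 1*107²) = 1/(5921824/213 - 1*11449) = 1/(5921824/213 - 11449) = 1/(3483187/213) = 213/3483187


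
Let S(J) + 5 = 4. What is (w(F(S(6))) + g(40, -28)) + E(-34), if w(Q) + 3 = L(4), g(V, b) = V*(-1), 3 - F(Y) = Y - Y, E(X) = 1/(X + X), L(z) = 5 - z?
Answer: -2857/68 ≈ -42.015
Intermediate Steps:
S(J) = -1 (S(J) = -5 + 4 = -1)
E(X) = 1/(2*X)
F(Y) = 3 (F(Y) = 3 - (Y - Y) = 3 - 1*0 = 3 + 0 = 3)
g(V, b) = -V
w(Q) = -2 (w(Q) = -3 + (5 - 1*4) = -3 + (5 - 4) = -3 + 1 = -2)
(w(F(S(6))) + g(40, -28)) + E(-34) = (-2 - 1*40) + (½)/(-34) = (-2 - 40) + (½)*(-1/34) = -42 - 1/68 = -2857/68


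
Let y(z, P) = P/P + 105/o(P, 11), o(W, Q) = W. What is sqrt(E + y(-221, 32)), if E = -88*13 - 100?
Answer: I*sqrt(79342)/8 ≈ 35.21*I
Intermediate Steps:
E = -1244 (E = -1144 - 100 = -1244)
y(z, P) = 1 + 105/P (y(z, P) = P/P + 105/P = 1 + 105/P)
sqrt(E + y(-221, 32)) = sqrt(-1244 + (105 + 32)/32) = sqrt(-1244 + (1/32)*137) = sqrt(-1244 + 137/32) = sqrt(-39671/32) = I*sqrt(79342)/8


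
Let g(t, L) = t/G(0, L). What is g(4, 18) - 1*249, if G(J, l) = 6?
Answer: -745/3 ≈ -248.33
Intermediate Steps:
g(t, L) = t/6
g(4, 18) - 1*249 = (⅙)*4 - 1*249 = ⅔ - 249 = -745/3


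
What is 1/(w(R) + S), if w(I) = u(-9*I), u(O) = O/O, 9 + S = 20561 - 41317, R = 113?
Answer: -1/20764 ≈ -4.8160e-5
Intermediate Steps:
S = -20765 (S = -9 + (20561 - 41317) = -9 - 20756 = -20765)
u(O) = 1
w(I) = 1
1/(w(R) + S) = 1/(1 - 20765) = 1/(-20764) = -1/20764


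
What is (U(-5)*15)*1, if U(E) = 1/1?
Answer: 15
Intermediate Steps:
U(E) = 1
(U(-5)*15)*1 = (1*15)*1 = 15*1 = 15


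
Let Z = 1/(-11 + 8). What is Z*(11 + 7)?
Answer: -6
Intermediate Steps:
Z = -1/3 (Z = 1/(-3) = -1/3 ≈ -0.33333)
Z*(11 + 7) = -(11 + 7)/3 = -1/3*18 = -6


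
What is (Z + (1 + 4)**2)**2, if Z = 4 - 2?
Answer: 729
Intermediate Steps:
Z = 2
(Z + (1 + 4)**2)**2 = (2 + (1 + 4)**2)**2 = (2 + 5**2)**2 = (2 + 25)**2 = 27**2 = 729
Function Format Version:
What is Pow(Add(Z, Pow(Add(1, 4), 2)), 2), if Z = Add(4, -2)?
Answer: 729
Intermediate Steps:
Z = 2
Pow(Add(Z, Pow(Add(1, 4), 2)), 2) = Pow(Add(2, Pow(Add(1, 4), 2)), 2) = Pow(Add(2, Pow(5, 2)), 2) = Pow(Add(2, 25), 2) = Pow(27, 2) = 729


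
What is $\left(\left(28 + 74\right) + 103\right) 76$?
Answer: $15580$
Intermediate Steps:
$\left(\left(28 + 74\right) + 103\right) 76 = \left(102 + 103\right) 76 = 205 \cdot 76 = 15580$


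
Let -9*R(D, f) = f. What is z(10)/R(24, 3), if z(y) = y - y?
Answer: 0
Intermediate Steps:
R(D, f) = -f/9
z(y) = 0
z(10)/R(24, 3) = 0/((-1/9*3)) = 0/(-1/3) = 0*(-3) = 0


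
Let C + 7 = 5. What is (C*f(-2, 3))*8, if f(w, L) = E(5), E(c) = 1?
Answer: -16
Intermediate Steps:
C = -2 (C = -7 + 5 = -2)
f(w, L) = 1
(C*f(-2, 3))*8 = -2*1*8 = -2*8 = -16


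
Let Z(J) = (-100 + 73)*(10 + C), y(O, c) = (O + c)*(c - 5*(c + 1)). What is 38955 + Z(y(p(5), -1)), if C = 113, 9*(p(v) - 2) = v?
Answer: 35634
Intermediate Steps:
p(v) = 2 + v/9
y(O, c) = (-5 - 4*c)*(O + c) (y(O, c) = (O + c)*(c - 5*(1 + c)) = (O + c)*(c + (-5 - 5*c)) = (O + c)*(-5 - 4*c) = (-5 - 4*c)*(O + c))
Z(J) = -3321 (Z(J) = (-100 + 73)*(10 + 113) = -27*123 = -3321)
38955 + Z(y(p(5), -1)) = 38955 - 3321 = 35634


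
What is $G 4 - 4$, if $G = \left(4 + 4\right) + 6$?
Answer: $52$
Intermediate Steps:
$G = 14$ ($G = 8 + 6 = 14$)
$G 4 - 4 = 14 \cdot 4 - 4 = 56 - 4 = 52$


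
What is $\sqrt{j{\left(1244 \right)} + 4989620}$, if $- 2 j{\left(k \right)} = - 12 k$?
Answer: $2 \sqrt{1249271} \approx 2235.4$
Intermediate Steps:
$j{\left(k \right)} = 6 k$ ($j{\left(k \right)} = - \frac{\left(-12\right) k}{2} = 6 k$)
$\sqrt{j{\left(1244 \right)} + 4989620} = \sqrt{6 \cdot 1244 + 4989620} = \sqrt{7464 + 4989620} = \sqrt{4997084} = 2 \sqrt{1249271}$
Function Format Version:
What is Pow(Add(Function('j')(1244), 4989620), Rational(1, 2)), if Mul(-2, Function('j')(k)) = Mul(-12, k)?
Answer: Mul(2, Pow(1249271, Rational(1, 2))) ≈ 2235.4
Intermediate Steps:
Function('j')(k) = Mul(6, k) (Function('j')(k) = Mul(Rational(-1, 2), Mul(-12, k)) = Mul(6, k))
Pow(Add(Function('j')(1244), 4989620), Rational(1, 2)) = Pow(Add(Mul(6, 1244), 4989620), Rational(1, 2)) = Pow(Add(7464, 4989620), Rational(1, 2)) = Pow(4997084, Rational(1, 2)) = Mul(2, Pow(1249271, Rational(1, 2)))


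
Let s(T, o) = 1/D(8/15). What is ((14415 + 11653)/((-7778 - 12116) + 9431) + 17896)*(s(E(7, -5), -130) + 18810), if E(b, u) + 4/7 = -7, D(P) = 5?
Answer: 3521641505756/10463 ≈ 3.3658e+8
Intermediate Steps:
E(b, u) = -53/7 (E(b, u) = -4/7 - 7 = -53/7)
s(T, o) = 1/5
((14415 + 11653)/((-7778 - 12116) + 9431) + 17896)*(s(E(7, -5), -130) + 18810) = ((14415 + 11653)/((-7778 - 12116) + 9431) + 17896)*(1/5 + 18810) = (26068/(-19894 + 9431) + 17896)*(94051/5) = (26068/(-10463) + 17896)*(94051/5) = (26068*(-1/10463) + 17896)*(94051/5) = (-26068/10463 + 17896)*(94051/5) = (187219780/10463)*(94051/5) = 3521641505756/10463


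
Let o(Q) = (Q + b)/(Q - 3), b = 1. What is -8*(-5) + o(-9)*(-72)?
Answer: -8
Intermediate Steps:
o(Q) = (1 + Q)/(-3 + Q) (o(Q) = (Q + 1)/(Q - 3) = (1 + Q)/(-3 + Q))
-8*(-5) + o(-9)*(-72) = -8*(-5) + ((1 - 9)/(-3 - 9))*(-72) = 40 + (-8/(-12))*(-72) = 40 - 1/12*(-8)*(-72) = 40 + (⅔)*(-72) = 40 - 48 = -8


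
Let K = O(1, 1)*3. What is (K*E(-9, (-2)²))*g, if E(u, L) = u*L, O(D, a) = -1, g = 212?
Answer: 22896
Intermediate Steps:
E(u, L) = L*u
K = -3 (K = -1*3 = -3)
(K*E(-9, (-2)²))*g = -3*(-2)²*(-9)*212 = -12*(-9)*212 = -3*(-36)*212 = 108*212 = 22896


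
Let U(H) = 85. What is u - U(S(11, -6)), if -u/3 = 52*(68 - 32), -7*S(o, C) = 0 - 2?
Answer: -5701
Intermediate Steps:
S(o, C) = 2/7 (S(o, C) = -(0 - 2)/7 = -1/7*(-2) = 2/7)
u = -5616 (u = -156*(68 - 32) = -156*36 = -3*1872 = -5616)
u - U(S(11, -6)) = -5616 - 1*85 = -5616 - 85 = -5701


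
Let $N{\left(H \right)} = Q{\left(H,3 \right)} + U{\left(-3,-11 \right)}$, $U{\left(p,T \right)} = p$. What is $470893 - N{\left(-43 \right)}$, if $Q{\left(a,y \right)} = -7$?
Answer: $470903$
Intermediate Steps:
$N{\left(H \right)} = -10$ ($N{\left(H \right)} = -7 - 3 = -10$)
$470893 - N{\left(-43 \right)} = 470893 - -10 = 470893 + 10 = 470903$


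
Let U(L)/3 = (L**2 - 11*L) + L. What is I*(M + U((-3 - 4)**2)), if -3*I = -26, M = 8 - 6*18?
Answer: 146458/3 ≈ 48819.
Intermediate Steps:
U(L) = -30*L + 3*L**2 (U(L) = 3*((L**2 - 11*L) + L) = 3*(L**2 - 10*L) = -30*L + 3*L**2)
M = -100 (M = 8 - 1*108 = 8 - 108 = -100)
I = 26/3 (I = -1/3*(-26) = 26/3 ≈ 8.6667)
I*(M + U((-3 - 4)**2)) = 26*(-100 + 3*(-3 - 4)**2*(-10 + (-3 - 4)**2))/3 = 26*(-100 + 3*(-7)**2*(-10 + (-7)**2))/3 = 26*(-100 + 3*49*(-10 + 49))/3 = 26*(-100 + 3*49*39)/3 = 26*(-100 + 5733)/3 = (26/3)*5633 = 146458/3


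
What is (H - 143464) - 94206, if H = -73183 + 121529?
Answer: -189324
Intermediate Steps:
H = 48346
(H - 143464) - 94206 = (48346 - 143464) - 94206 = -95118 - 94206 = -189324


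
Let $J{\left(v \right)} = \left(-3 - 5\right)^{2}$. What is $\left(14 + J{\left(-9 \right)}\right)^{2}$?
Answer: $6084$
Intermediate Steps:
$J{\left(v \right)} = 64$ ($J{\left(v \right)} = \left(-8\right)^{2} = 64$)
$\left(14 + J{\left(-9 \right)}\right)^{2} = \left(14 + 64\right)^{2} = 78^{2} = 6084$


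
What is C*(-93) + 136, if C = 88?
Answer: -8048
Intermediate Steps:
C*(-93) + 136 = 88*(-93) + 136 = -8184 + 136 = -8048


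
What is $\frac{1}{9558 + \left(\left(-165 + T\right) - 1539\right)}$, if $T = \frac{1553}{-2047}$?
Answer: $\frac{2047}{16075585} \approx 0.00012734$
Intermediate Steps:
$T = - \frac{1553}{2047}$ ($T = 1553 \left(- \frac{1}{2047}\right) = - \frac{1553}{2047} \approx -0.75867$)
$\frac{1}{9558 + \left(\left(-165 + T\right) - 1539\right)} = \frac{1}{9558 - \frac{3489641}{2047}} = \frac{1}{\frac{16075585}{2047}} = \frac{2047}{16075585}$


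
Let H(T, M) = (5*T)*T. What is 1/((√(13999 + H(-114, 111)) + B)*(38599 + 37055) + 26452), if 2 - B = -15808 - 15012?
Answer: 582958510/1359249487901809909 - 37827*√78979/2718498975803619818 ≈ 4.2497e-10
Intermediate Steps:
B = 30822 (B = 2 - (-15808 - 15012) = 2 - 1*(-30820) = 2 + 30820 = 30822)
H(T, M) = 5*T²
1/((√(13999 + H(-114, 111)) + B)*(38599 + 37055) + 26452) = 1/((√(13999 + 5*(-114)²) + 30822)*(38599 + 37055) + 26452) = 1/((√(13999 + 5*12996) + 30822)*75654 + 26452) = 1/((√(13999 + 64980) + 30822)*75654 + 26452) = 1/((√78979 + 30822)*75654 + 26452) = 1/((30822 + √78979)*75654 + 26452) = 1/((2331807588 + 75654*√78979) + 26452) = 1/(2331834040 + 75654*√78979)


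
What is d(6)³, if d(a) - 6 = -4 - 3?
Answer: -1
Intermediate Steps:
d(a) = -1 (d(a) = 6 + (-4 - 3) = 6 - 7 = -1)
d(6)³ = (-1)³ = -1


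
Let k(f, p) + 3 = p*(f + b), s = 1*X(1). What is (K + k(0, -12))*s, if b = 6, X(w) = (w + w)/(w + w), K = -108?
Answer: -183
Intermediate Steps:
X(w) = 1 (X(w) = (2*w)/((2*w)) = (2*w)*(1/(2*w)) = 1)
s = 1 (s = 1*1 = 1)
k(f, p) = -3 + p*(6 + f) (k(f, p) = -3 + p*(f + 6) = -3 + p*(6 + f))
(K + k(0, -12))*s = (-108 + (-3 + 6*(-12) + 0*(-12)))*1 = (-108 + (-3 - 72 + 0))*1 = (-108 - 75)*1 = -183*1 = -183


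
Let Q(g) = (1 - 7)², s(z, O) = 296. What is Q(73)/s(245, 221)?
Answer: 9/74 ≈ 0.12162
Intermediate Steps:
Q(g) = 36 (Q(g) = (-6)² = 36)
Q(73)/s(245, 221) = 36/296 = 36*(1/296) = 9/74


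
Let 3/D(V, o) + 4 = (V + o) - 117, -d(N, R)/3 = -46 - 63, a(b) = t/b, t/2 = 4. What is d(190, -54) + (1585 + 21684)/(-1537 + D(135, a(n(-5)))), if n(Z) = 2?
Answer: 2875653/9221 ≈ 311.86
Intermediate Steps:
t = 8 (t = 2*4 = 8)
a(b) = 8/b
d(N, R) = 327 (d(N, R) = -3*(-46 - 63) = -3*(-109) = 327)
D(V, o) = 3/(-121 + V + o) (D(V, o) = 3/(-4 + ((V + o) - 117)) = 3/(-4 + (-117 + V + o)) = 3/(-121 + V + o))
d(190, -54) + (1585 + 21684)/(-1537 + D(135, a(n(-5)))) = 327 + (1585 + 21684)/(-1537 + 3/(-121 + 135 + 8/2)) = 327 + 23269/(-1537 + 3/(-121 + 135 + 8*(½))) = 327 + 23269/(-1537 + 3/(-121 + 135 + 4)) = 327 + 23269/(-1537 + 3/18) = 327 + 23269/(-1537 + 3*(1/18)) = 327 + 23269/(-1537 + ⅙) = 327 + 23269/(-9221/6) = 327 + 23269*(-6/9221) = 327 - 139614/9221 = 2875653/9221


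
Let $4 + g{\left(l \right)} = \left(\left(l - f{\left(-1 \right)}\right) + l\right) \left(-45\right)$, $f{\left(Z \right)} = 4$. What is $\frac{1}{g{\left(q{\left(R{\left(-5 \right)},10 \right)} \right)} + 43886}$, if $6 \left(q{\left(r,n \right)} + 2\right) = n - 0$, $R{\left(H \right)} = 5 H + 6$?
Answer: $\frac{1}{44092} \approx 2.268 \cdot 10^{-5}$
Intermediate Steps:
$R{\left(H \right)} = 6 + 5 H$
$q{\left(r,n \right)} = -2 + \frac{n}{6}$ ($q{\left(r,n \right)} = -2 + \frac{n - 0}{6} = -2 + \frac{n + \left(-1 + 1\right)}{6} = -2 + \frac{n + 0}{6} = -2 + \frac{n}{6}$)
$g{\left(l \right)} = 176 - 90 l$ ($g{\left(l \right)} = -4 + \left(\left(l - 4\right) + l\right) \left(-45\right) = -4 + \left(\left(-4 + l\right) + l\right) \left(-45\right) = -4 + \left(-4 + 2 l\right) \left(-45\right) = -4 - \left(-180 + 90 l\right) = 176 - 90 l$)
$\frac{1}{g{\left(q{\left(R{\left(-5 \right)},10 \right)} \right)} + 43886} = \frac{1}{\left(176 - 90 \left(-2 + \frac{1}{6} \cdot 10\right)\right) + 43886} = \frac{1}{\left(176 - 90 \left(-2 + \frac{5}{3}\right)\right) + 43886} = \frac{1}{\left(176 - -30\right) + 43886} = \frac{1}{\left(176 + 30\right) + 43886} = \frac{1}{206 + 43886} = \frac{1}{44092}$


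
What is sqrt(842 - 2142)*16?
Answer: 160*I*sqrt(13) ≈ 576.89*I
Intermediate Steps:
sqrt(842 - 2142)*16 = sqrt(-1300)*16 = (10*I*sqrt(13))*16 = 160*I*sqrt(13)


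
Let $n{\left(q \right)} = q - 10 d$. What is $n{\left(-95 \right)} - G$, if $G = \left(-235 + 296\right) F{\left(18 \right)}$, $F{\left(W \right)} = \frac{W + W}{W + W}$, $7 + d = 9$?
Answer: $-176$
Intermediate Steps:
$d = 2$ ($d = -7 + 9 = 2$)
$F{\left(W \right)} = 1$ ($F{\left(W \right)} = \frac{2 W}{2 W} = 2 W \frac{1}{2 W} = 1$)
$n{\left(q \right)} = -20 + q$ ($n{\left(q \right)} = q - 20 = -20 + q$)
$G = 61$ ($G = \left(-235 + 296\right) 1 = 61 \cdot 1 = 61$)
$n{\left(-95 \right)} - G = \left(-20 - 95\right) - 61 = -115 - 61 = -176$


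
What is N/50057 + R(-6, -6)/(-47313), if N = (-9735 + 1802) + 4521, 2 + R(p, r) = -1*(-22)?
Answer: -23204728/338335263 ≈ -0.068585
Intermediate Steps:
R(p, r) = 20 (R(p, r) = -2 - 1*(-22) = -2 + 22 = 20)
N = -3412 (N = -7933 + 4521 = -3412)
N/50057 + R(-6, -6)/(-47313) = -3412/50057 + 20/(-47313) = -3412*1/50057 + 20*(-1/47313) = -3412/50057 - 20/47313 = -23204728/338335263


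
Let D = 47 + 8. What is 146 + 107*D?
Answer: 6031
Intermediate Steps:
D = 55
146 + 107*D = 146 + 107*55 = 146 + 5885 = 6031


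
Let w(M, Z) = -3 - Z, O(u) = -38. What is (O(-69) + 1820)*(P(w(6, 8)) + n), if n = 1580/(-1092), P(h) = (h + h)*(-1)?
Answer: 3332934/91 ≈ 36626.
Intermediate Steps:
P(h) = -2*h (P(h) = (2*h)*(-1) = -2*h)
n = -395/273 (n = 1580*(-1/1092) = -395/273 ≈ -1.4469)
(O(-69) + 1820)*(P(w(6, 8)) + n) = (-38 + 1820)*(-2*(-3 - 1*8) - 395/273) = 1782*(-2*(-3 - 8) - 395/273) = 1782*(-2*(-11) - 395/273) = 1782*(22 - 395/273) = 1782*(5611/273) = 3332934/91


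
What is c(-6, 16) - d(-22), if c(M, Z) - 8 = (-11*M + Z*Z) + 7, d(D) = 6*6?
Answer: 301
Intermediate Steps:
d(D) = 36
c(M, Z) = 15 + Z² - 11*M (c(M, Z) = 8 + ((-11*M + Z*Z) + 7) = 8 + ((-11*M + Z²) + 7) = 8 + ((Z² - 11*M) + 7) = 8 + (7 + Z² - 11*M) = 15 + Z² - 11*M)
c(-6, 16) - d(-22) = (15 + 16² - 11*(-6)) - 1*36 = (15 + 256 + 66) - 36 = 337 - 36 = 301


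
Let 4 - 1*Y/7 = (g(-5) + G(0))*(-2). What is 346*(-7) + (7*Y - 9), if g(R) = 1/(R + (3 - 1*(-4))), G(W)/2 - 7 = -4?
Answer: -1598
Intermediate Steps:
G(W) = 6 (G(W) = 14 + 2*(-4) = 14 - 8 = 6)
g(R) = 1/(7 + R) (g(R) = 1/(R + (3 + 4)) = 1/(R + 7) = 1/(7 + R))
Y = 119 (Y = 28 - 7*(1/(7 - 5) + 6)*(-2) = 28 - 7*(1/2 + 6)*(-2) = 28 - 7*(½ + 6)*(-2) = 28 - 91*(-2)/2 = 28 - 7*(-13) = 28 + 91 = 119)
346*(-7) + (7*Y - 9) = 346*(-7) + (7*119 - 9) = -2422 + (833 - 9) = -2422 + 824 = -1598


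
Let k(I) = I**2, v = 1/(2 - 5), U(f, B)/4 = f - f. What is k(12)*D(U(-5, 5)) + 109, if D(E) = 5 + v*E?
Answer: 829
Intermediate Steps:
U(f, B) = 0 (U(f, B) = 4*(f - f) = 4*0 = 0)
v = -1/3 (v = 1/(-3) = -1/3 ≈ -0.33333)
D(E) = 5 - E/3
k(12)*D(U(-5, 5)) + 109 = 12**2*(5 - 1/3*0) + 109 = 144*(5 + 0) + 109 = 144*5 + 109 = 720 + 109 = 829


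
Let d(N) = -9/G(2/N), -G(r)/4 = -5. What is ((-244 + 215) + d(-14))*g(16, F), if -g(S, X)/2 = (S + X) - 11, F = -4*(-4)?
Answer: 12369/10 ≈ 1236.9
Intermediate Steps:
G(r) = 20 (G(r) = -4*(-5) = 20)
F = 16
g(S, X) = 22 - 2*S - 2*X (g(S, X) = -2*((S + X) - 11) = -2*(-11 + S + X) = 22 - 2*S - 2*X)
d(N) = -9/20
((-244 + 215) + d(-14))*g(16, F) = ((-244 + 215) - 9/20)*(22 - 2*16 - 2*16) = (-29 - 9/20)*(22 - 32 - 32) = -589/20*(-42) = 12369/10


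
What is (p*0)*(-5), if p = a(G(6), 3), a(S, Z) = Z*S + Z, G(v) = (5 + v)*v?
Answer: 0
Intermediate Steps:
G(v) = v*(5 + v)
a(S, Z) = Z + S*Z (a(S, Z) = S*Z + Z = Z + S*Z)
p = 201 (p = 3*(1 + 6*(5 + 6)) = 3*(1 + 6*11) = 3*(1 + 66) = 3*67 = 201)
(p*0)*(-5) = (201*0)*(-5) = 0*(-5) = 0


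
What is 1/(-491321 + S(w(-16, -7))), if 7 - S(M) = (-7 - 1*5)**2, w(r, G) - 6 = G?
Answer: -1/491458 ≈ -2.0348e-6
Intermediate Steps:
w(r, G) = 6 + G
S(M) = -137 (S(M) = 7 - (-7 - 1*5)**2 = 7 - (-7 - 5)**2 = 7 - 1*(-12)**2 = 7 - 1*144 = 7 - 144 = -137)
1/(-491321 + S(w(-16, -7))) = 1/(-491321 - 137) = 1/(-491458) = -1/491458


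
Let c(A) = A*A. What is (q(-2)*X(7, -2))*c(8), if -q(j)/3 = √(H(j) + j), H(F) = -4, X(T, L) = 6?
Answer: -1152*I*√6 ≈ -2821.8*I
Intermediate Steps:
q(j) = -3*√(-4 + j)
c(A) = A²
(q(-2)*X(7, -2))*c(8) = (-3*√(-4 - 2)*6)*8² = (-3*I*√6*6)*64 = -18*I*√6*64 = -1152*I*√6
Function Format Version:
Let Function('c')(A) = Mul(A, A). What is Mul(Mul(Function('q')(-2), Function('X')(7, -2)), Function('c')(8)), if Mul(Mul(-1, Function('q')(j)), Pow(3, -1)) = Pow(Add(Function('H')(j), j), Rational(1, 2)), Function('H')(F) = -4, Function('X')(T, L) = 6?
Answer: Mul(-1152, I, Pow(6, Rational(1, 2))) ≈ Mul(-2821.8, I)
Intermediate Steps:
Function('q')(j) = Mul(-3, Pow(Add(-4, j), Rational(1, 2)))
Function('c')(A) = Pow(A, 2)
Mul(Mul(Function('q')(-2), Function('X')(7, -2)), Function('c')(8)) = Mul(Mul(Mul(-3, Pow(Add(-4, -2), Rational(1, 2))), 6), Pow(8, 2)) = Mul(Mul(Mul(-3, Pow(-6, Rational(1, 2))), 6), 64) = Mul(Mul(Mul(-3, Mul(I, Pow(6, Rational(1, 2)))), 6), 64) = Mul(Mul(Mul(-3, I, Pow(6, Rational(1, 2))), 6), 64) = Mul(Mul(-18, I, Pow(6, Rational(1, 2))), 64) = Mul(-1152, I, Pow(6, Rational(1, 2)))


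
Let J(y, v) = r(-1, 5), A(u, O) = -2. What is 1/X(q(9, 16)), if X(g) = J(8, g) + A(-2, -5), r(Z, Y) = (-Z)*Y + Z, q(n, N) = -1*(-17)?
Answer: ½ ≈ 0.50000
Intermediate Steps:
q(n, N) = 17
r(Z, Y) = Z - Y*Z (r(Z, Y) = -Y*Z + Z = Z - Y*Z)
J(y, v) = 4 (J(y, v) = -(1 - 1*5) = -(1 - 5) = -1*(-4) = 4)
X(g) = 2 (X(g) = 4 - 2 = 2)
1/X(q(9, 16)) = 1/2 = ½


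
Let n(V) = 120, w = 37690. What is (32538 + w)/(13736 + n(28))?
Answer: 17557/3464 ≈ 5.0684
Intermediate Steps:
(32538 + w)/(13736 + n(28)) = (32538 + 37690)/(13736 + 120) = 70228/13856 = 70228*(1/13856) = 17557/3464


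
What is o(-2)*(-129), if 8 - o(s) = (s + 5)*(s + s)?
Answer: -2580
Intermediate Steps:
o(s) = 8 - 2*s*(5 + s) (o(s) = 8 - (s + 5)*(s + s) = 8 - (5 + s)*2*s = 8 - 2*s*(5 + s))
o(-2)*(-129) = (8 - 10*(-2) - 2*(-2)²)*(-129) = (8 + 20 - 2*4)*(-129) = (8 + 20 - 8)*(-129) = 20*(-129) = -2580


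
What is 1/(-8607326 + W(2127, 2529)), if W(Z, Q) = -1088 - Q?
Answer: -1/8610943 ≈ -1.1613e-7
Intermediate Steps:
1/(-8607326 + W(2127, 2529)) = 1/(-8607326 + (-1088 - 1*2529)) = 1/(-8607326 + (-1088 - 2529)) = 1/(-8607326 - 3617) = 1/(-8610943) = -1/8610943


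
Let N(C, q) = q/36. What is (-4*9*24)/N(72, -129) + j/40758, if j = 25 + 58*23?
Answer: 140879127/584198 ≈ 241.15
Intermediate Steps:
N(C, q) = q/36 (N(C, q) = q*(1/36) = q/36)
j = 1359 (j = 25 + 1334 = 1359)
(-4*9*24)/N(72, -129) + j/40758 = (-4*9*24)/(((1/36)*(-129))) + 1359/40758 = (-36*24)/(-43/12) + 1359*(1/40758) = -864*(-12/43) + 453/13586 = 10368/43 + 453/13586 = 140879127/584198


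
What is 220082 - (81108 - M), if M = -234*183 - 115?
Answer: 96037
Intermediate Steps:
M = -42937 (M = -42822 - 115 = -42937)
220082 - (81108 - M) = 220082 - (81108 - 1*(-42937)) = 220082 - (81108 + 42937) = 220082 - 1*124045 = 220082 - 124045 = 96037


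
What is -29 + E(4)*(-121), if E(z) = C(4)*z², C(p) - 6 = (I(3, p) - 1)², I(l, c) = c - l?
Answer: -11645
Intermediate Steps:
C(p) = 6 + (-4 + p)² (C(p) = 6 + ((p - 1*3) - 1)² = 6 + ((p - 3) - 1)² = 6 + ((-3 + p) - 1)² = 6 + (-4 + p)²)
E(z) = 6*z² (E(z) = (6 + (-4 + 4)²)*z² = (6 + 0²)*z² = (6 + 0)*z² = 6*z²)
-29 + E(4)*(-121) = -29 + (6*4²)*(-121) = -29 + (6*16)*(-121) = -29 + 96*(-121) = -29 - 11616 = -11645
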